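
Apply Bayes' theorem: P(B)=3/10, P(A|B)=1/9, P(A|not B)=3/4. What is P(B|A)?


P(A) = P(A|B)P(B) + P(A|B')P(B') = 1/9*3/10 + 3/4*7/10 = 67/120
P(B|A) = P(A|B)P(B)/P(A) = (1/30)/(67/120) = 4/67

4/67


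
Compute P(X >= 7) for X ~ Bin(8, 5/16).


P(X>=7) = P(X=7) + P(X=8)
= 859375/536870912 + 390625/4294967296
= 7265625/4294967296

7265625/4294967296


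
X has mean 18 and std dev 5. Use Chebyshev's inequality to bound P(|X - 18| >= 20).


k = 20/5 = 4
Chebyshev: P(|X-mu| >= k*sigma) <= 1/k^2 = 1/4^2 = 1/16

1/16


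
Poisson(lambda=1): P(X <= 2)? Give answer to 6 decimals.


P(X<=2) = e^(-1)*1^0/0! + e^(-1)*1^1/1! + e^(-1)*1^2/2!
≈ 0.3678794412 + 0.3678794412 + 0.1839397206
= 0.9196986030
≈ 0.919699

0.919699


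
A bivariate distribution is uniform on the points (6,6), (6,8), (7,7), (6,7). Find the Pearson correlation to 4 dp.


Cov(X,Y) = 0.0000, Var(X) = 0.1875, Var(Y) = 0.5000
rho = Cov/(sqrt(VarX)*sqrt(VarY)) = 0.0000

0.0000


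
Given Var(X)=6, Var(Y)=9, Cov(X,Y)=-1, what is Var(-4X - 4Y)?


Var(-4X - 4Y) = (-4)^2*Var(X) + (-4)^2*Var(Y) + 2*(-4)*(-4)*Cov(X,Y)
= 16*6 + 16*9 + 32*(-1)
= 96 + 144 - 32 = 208

208


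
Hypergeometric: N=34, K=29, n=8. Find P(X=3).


P(X=3) = C(29,3)*C(5,5) / C(34,8)
= 3654*1 / 18156204
= 3654/18156204 = 7/34782

7/34782


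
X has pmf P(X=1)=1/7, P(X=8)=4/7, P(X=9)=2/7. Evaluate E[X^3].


E[X^3] = sum(x^3 * P(x))
= 1*1/7 + 512*4/7 + 729*2/7
= 501

501


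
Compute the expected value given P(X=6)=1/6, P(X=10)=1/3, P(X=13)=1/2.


E[X] = sum(x * P(x))
= 6*1/6 + 10*1/3 + 13*1/2
= 65/6

65/6


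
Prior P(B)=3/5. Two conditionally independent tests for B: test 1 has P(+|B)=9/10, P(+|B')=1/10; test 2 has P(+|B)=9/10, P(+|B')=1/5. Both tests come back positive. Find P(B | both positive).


After test 1: P(+) = 9/10*3/5 + 1/10*2/5 = 29/50
P(B|+) = (27/50)/(29/50) = 27/29
After test 2 (use post1 as new prior): P(+) = 9/10*27/29 + 1/5*2/29 = 247/290
P(B|+,+) = (243/290)/(247/290) = 243/247

243/247


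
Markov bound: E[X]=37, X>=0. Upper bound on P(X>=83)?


Markov: P(X >= a) <= E[X]/a
P(X >= 83) <= 37/83

37/83


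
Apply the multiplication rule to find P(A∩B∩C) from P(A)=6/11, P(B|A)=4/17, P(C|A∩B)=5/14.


P(A∩B∩C) = P(A) * P(B|A) * P(C|A∩B)
= 6/11 * 4/17 * 5/14
= 24/187 * 5/14 = 60/1309

60/1309


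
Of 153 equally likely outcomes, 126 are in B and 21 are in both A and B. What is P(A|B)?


P(A|B) = P(A∩B)/P(B) = (21/153)/(126/153) = 21/126 = 1/6

1/6


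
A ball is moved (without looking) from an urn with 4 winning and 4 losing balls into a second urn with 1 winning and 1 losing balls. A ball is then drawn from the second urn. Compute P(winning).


P(transfer winning) = 4/8 = 1/2; P(transfer losing) = 1/2
If winning transferred: Urn II has 2 winning of 3, so P(winning|winning moved) = 2/3
If losing transferred: Urn II has 1 winning of 3, so P(winning|losing moved) = 1/3
By total probability: P(winning) = 1/2*2/3 + 1/2*1/3 = 1/2

1/2


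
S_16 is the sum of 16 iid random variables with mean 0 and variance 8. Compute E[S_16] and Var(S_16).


E[S_n] = n*mu = 16*0 = 0
Var(S_n) = n*sigma^2 = 16*8 = 128

E[S_16]=0, Var(S_16)=128


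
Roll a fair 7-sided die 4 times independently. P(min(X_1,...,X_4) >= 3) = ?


P(min >= 3) = P(all X_i >= 3) = (P(X_1 >= 3))^4
= (5/7)^4 = 625/2401

625/2401


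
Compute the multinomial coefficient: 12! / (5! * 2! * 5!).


12! = 479001600
Denominator: 5!=120 * 2!=2 * 5!=120
Coefficient = 479001600 / 28800 = 16632

16632


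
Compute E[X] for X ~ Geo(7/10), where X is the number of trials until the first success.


For geometric (trials until first success), E[X] = 1/p = 1/(7/10) = 10/7

10/7


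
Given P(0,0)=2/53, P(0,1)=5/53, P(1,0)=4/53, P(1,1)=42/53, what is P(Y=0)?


P(Y=0) = P(0,0)+P(1,0) = 2/53 + 4/53 = 6/53

6/53


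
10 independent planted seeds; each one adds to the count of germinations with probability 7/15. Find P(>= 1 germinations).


P(at least one) = 1 - P(none)
P(none) = (1 - 7/15)^10 = (8/15)^10 = 1073741824/576650390625
P(at least one) = 1 - 1073741824/576650390625 = 575576648801/576650390625

575576648801/576650390625


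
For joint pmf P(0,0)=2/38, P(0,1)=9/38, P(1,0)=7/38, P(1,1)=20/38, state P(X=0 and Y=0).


Read from table: P(X=0, Y=0) = 2/38 = 1/19

1/19


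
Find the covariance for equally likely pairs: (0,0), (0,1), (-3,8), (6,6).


E[X]=3/4, E[Y]=15/4, E[XY]=3
Cov(X,Y) = E[XY] - E[X]E[Y] = 3 - 3/4*15/4 = 3/16

3/16


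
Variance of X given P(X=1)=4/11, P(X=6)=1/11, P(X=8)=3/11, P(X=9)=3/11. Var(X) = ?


E[X] = 61/11, E[X^2] = 475/11
Var(X) = E[X^2] - (E[X])^2 = 475/11 - (61/11)^2 = 1504/121

1504/121


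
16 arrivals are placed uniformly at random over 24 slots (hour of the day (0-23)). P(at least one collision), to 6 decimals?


P(all different) = prod((24-i)/24 for i=0..15) = 0.001270
P(at least one match) = 1 - 0.001270 = 0.998730

0.998730


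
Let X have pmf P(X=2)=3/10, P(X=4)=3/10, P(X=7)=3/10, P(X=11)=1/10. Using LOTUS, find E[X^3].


E[X^3] = sum(g(x)*P(x))
= 8*3/10 + 64*3/10 + 343*3/10 + 1331*1/10
= 1288/5

1288/5


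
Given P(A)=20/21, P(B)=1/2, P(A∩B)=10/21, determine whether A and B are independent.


P(A)*P(B) = 20/21*1/2 = 10/21
P(A∩B) = 10/21, which equals P(A)P(B), so independent

Yes, A and B are independent


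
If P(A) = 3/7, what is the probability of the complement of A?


P(A') = 1 - P(A) = 1 - 3/7 = 4/7

4/7


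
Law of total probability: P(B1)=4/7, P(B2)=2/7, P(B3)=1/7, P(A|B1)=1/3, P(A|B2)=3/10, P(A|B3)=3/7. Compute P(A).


P(A) = P(A|B1)P(B1) + P(A|B2)P(B2) + P(A|B3)P(B3)
= 1/3*4/7 + 3/10*2/7 + 3/7*1/7
= 4/21 + 3/35 + 3/49 = 248/735

248/735


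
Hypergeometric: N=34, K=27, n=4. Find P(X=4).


P(X=4) = C(27,4)*C(7,0) / C(34,4)
= 17550*1 / 46376
= 17550/46376 = 8775/23188

8775/23188


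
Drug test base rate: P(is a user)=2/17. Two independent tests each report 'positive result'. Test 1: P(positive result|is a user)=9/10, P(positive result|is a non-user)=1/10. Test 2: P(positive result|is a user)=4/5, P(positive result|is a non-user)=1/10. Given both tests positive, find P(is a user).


After test 1: P(+) = 9/10*2/17 + 1/10*15/17 = 33/170
P(B|+) = (9/85)/(33/170) = 6/11
After test 2 (use post1 as new prior): P(+) = 4/5*6/11 + 1/10*5/11 = 53/110
P(B|+,+) = (24/55)/(53/110) = 48/53

48/53


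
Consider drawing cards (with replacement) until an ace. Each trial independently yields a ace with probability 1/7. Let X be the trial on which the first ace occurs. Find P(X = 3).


P(X=3) = (1-p)^2 * p = (6/7)^2 * 1/7
= 36/49 * 1/7 = 36/343

36/343


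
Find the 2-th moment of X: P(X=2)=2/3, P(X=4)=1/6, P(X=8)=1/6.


E[X^2] = sum(x^2 * P(x))
= 4*2/3 + 16*1/6 + 64*1/6
= 16

16


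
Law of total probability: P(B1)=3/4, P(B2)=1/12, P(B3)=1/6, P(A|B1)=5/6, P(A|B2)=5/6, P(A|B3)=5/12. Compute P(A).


P(A) = P(A|B1)P(B1) + P(A|B2)P(B2) + P(A|B3)P(B3)
= 5/6*3/4 + 5/6*1/12 + 5/12*1/6
= 5/8 + 5/72 + 5/72 = 55/72

55/72


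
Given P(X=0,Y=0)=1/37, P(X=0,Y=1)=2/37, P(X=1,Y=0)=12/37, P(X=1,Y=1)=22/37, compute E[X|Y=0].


P(Y=0) = 13/37
E[X|Y=0] = (0*1 + 1*12)/13 = 12/13

12/13


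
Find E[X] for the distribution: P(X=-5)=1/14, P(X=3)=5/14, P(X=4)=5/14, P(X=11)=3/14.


E[X] = sum(x * P(x))
= -5*1/14 + 3*5/14 + 4*5/14 + 11*3/14
= 9/2

9/2


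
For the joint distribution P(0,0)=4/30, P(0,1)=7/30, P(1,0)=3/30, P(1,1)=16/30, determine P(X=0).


P(X=0) = P(0,0)+P(0,1) = 4/30 + 7/30 = 11/30

11/30


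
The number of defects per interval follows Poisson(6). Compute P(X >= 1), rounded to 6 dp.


P(X>=1) = 1 - P(X<=0) = 1 - (e^(-6)*6^0/0!)
≈ 1 - 0.0024787522 = 0.9975212478
≈ 0.997521

0.997521


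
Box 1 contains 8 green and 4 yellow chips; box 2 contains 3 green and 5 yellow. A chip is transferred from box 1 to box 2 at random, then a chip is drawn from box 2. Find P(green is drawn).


P(transfer green) = 8/12 = 2/3; P(transfer yellow) = 1/3
If green transferred: Urn II has 4 green of 9, so P(green|green moved) = 4/9
If yellow transferred: Urn II has 3 green of 9, so P(green|yellow moved) = 1/3
By total probability: P(green) = 2/3*4/9 + 1/3*1/3 = 11/27

11/27


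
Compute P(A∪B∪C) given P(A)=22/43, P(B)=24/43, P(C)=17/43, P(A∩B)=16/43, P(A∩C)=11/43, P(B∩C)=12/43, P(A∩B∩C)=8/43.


P(A∪B∪C) = P(A)+P(B)+P(C) - P(AB)-P(AC)-P(BC) + P(ABC)
= 22/43+24/43+17/43 - 16/43-11/43-12/43 + 8/43
= 32/43

32/43


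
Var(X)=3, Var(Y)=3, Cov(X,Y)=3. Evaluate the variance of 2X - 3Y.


Var(2X - 3Y) = 2^2*Var(X) + (-3)^2*Var(Y) + 2*2*(-3)*Cov(X,Y)
= 4*3 + 9*3 - 12*3
= 12 + 27 - 36 = 3

3


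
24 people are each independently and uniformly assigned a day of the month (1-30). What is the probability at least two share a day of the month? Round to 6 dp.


P(all different) = prod((30-i)/30 for i=0..23) = 0.000001
P(at least one match) = 1 - 0.000001 = 0.999999

0.999999


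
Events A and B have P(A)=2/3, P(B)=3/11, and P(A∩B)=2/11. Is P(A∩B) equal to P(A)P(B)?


P(A)*P(B) = 2/3*3/11 = 2/11
P(A∩B) = 2/11, which equals P(A)P(B), so independent

Yes, A and B are independent


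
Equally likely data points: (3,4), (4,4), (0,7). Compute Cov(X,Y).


E[X]=7/3, E[Y]=5, E[XY]=28/3
Cov(X,Y) = E[XY] - E[X]E[Y] = 28/3 - 7/3*5 = -7/3

-7/3


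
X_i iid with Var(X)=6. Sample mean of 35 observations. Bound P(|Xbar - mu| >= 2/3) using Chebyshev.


Var(Xbar) = Var(X)/n = 6/35
Chebyshev: P(|Xbar-mu| >= 2/3) <= Var(Xbar)/(2/3)^2 = (6/35)/(4/9) = 27/70

27/70


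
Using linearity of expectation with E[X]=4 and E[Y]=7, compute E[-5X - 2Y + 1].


E[-5X - 2Y + 1] = -5*E[X] - 2*E[Y] + 1
= (-5)*(4) + (-2)*(7) + (1)
= -20 - 14 + 1 = -33

-33


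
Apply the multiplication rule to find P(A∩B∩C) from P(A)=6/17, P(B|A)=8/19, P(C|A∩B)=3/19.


P(A∩B∩C) = P(A) * P(B|A) * P(C|A∩B)
= 6/17 * 8/19 * 3/19
= 48/323 * 3/19 = 144/6137

144/6137


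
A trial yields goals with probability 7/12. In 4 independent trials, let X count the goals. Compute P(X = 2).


P(X=2) = C(4,2) * p^2 * (1-p)^2
= 6 * 49/144 * 25/144
= 1225/3456

1225/3456


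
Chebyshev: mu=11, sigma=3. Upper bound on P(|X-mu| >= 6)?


k = 6/3 = 2
Chebyshev: P(|X-mu| >= k*sigma) <= 1/k^2 = 1/2^2 = 1/4

1/4


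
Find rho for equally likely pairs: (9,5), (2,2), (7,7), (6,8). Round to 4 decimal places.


Cov(X,Y) = 3.5000, Var(X) = 6.5000, Var(Y) = 5.2500
rho = Cov/(sqrt(VarX)*sqrt(VarY)) = 0.5991

0.5991


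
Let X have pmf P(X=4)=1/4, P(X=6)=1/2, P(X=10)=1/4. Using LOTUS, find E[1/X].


E[1/X] = sum(g(x)*P(x))
= 1/4*1/4 + 1/6*1/2 + 1/10*1/4
= 41/240

41/240


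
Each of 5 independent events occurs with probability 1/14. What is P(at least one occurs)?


P(at least one) = 1 - P(none)
P(none) = (1 - 1/14)^5 = (13/14)^5 = 371293/537824
P(at least one) = 1 - 371293/537824 = 166531/537824

166531/537824


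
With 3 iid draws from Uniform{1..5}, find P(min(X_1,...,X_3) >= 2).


P(min >= 2) = P(all X_i >= 2) = (P(X_1 >= 2))^3
= (4/5)^3 = 64/125

64/125


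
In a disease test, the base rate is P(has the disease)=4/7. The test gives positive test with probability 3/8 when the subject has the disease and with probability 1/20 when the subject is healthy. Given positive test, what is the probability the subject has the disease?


P(A) = P(A|B)P(B) + P(A|B')P(B') = 3/8*4/7 + 1/20*3/7 = 33/140
P(B|A) = P(A|B)P(B)/P(A) = (3/14)/(33/140) = 10/11

10/11


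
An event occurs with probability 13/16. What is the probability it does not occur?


P(A') = 1 - P(A) = 1 - 13/16 = 3/16

3/16


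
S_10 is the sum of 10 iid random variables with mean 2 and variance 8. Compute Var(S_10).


By independence, Var(S_n) = n*Var(X_1) = 10*8 = 80

80


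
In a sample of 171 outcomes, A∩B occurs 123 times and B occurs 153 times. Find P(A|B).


P(A|B) = P(A∩B)/P(B) = (123/171)/(153/171) = 123/153 = 41/51

41/51


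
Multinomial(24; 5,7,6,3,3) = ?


24! = 620448401733239439360000
Denominator: 5!=120 * 7!=5040 * 6!=720 * 3!=6 * 3!=6
Coefficient = 620448401733239439360000 / 15676416000 = 39578459880960

39578459880960


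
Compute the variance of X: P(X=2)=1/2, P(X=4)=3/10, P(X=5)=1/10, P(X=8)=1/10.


E[X] = 7/2, E[X^2] = 157/10
Var(X) = E[X^2] - (E[X])^2 = 157/10 - (7/2)^2 = 69/20

69/20


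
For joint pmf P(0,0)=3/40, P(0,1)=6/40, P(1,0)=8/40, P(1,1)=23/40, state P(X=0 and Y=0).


Read from table: P(X=0, Y=0) = 3/40

3/40


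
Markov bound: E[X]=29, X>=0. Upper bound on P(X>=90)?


Markov: P(X >= a) <= E[X]/a
P(X >= 90) <= 29/90

29/90


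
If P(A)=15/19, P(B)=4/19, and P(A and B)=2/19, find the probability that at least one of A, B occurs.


P(A∪B) = P(A) + P(B) - P(A∩B)
= 15/19 + 4/19 - 2/19 = 17/19

17/19


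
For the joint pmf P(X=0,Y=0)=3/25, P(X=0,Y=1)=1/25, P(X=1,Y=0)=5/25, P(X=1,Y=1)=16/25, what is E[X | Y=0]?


P(Y=0) = 8/25
E[X|Y=0] = (0*3 + 1*5)/8 = 5/8

5/8


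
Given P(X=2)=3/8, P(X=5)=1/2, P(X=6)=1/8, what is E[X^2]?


E[X^2] = sum(g(x)*P(x))
= 4*3/8 + 25*1/2 + 36*1/8
= 37/2

37/2


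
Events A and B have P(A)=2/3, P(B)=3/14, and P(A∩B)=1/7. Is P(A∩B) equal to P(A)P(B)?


P(A)*P(B) = 2/3*3/14 = 1/7
P(A∩B) = 1/7, which equals P(A)P(B), so independent

Yes, A and B are independent


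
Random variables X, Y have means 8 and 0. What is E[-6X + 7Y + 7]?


E[-6X + 7Y + 7] = -6*E[X] + 7*E[Y] + 7
= (-6)*(8) + (7)*(0) + (7)
= -48 + 0 + 7 = -41

-41


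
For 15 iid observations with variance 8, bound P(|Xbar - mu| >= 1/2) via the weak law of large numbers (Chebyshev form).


Var(Xbar) = Var(X)/n = 8/15
Chebyshev: P(|Xbar-mu| >= 1/2) <= Var(Xbar)/(1/2)^2 = (8/15)/(1/4) = 32/15
Bound exceeds 1, so trivial bound: 1

1


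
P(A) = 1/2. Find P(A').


P(A') = 1 - P(A) = 1 - 1/2 = 1/2

1/2


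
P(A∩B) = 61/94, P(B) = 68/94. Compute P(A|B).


P(A|B) = P(A∩B)/P(B) = (61/94)/(68/94) = 61/68

61/68


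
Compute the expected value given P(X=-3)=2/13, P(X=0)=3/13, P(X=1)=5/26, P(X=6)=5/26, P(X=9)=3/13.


E[X] = sum(x * P(x))
= -3*2/13 + 0*3/13 + 1*5/26 + 6*5/26 + 9*3/13
= 77/26

77/26


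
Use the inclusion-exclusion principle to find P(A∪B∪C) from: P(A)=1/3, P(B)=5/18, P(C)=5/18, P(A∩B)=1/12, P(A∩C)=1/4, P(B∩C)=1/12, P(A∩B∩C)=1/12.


P(A∪B∪C) = P(A)+P(B)+P(C) - P(AB)-P(AC)-P(BC) + P(ABC)
= 1/3+5/18+5/18 - 1/12-1/4-1/12 + 1/12
= 5/9

5/9


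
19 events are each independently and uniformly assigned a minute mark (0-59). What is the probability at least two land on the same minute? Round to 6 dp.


P(all different) = prod((60-i)/60 for i=0..18) = 0.040820
P(at least one match) = 1 - 0.040820 = 0.959180

0.959180


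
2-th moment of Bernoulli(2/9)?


For Bernoulli: X in {0,1}
E[X^2] = 0^2*(1-2/9) + 1^2*2/9 = 2/9

2/9


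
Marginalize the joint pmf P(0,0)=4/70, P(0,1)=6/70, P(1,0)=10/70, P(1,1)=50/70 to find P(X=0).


P(X=0) = P(0,0)+P(0,1) = 4/70 + 6/70 = 10/70 = 1/7

1/7


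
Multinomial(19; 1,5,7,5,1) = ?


19! = 121645100408832000
Denominator: 1!=1 * 5!=120 * 7!=5040 * 5!=120 * 1!=1
Coefficient = 121645100408832000 / 72576000 = 1676106432

1676106432


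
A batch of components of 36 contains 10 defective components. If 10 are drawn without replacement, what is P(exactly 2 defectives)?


P(X=2) = C(10,2)*C(26,8) / C(36,10)
= 45*1562275 / 254186856
= 70302375/254186856 = 710125/2567544

710125/2567544


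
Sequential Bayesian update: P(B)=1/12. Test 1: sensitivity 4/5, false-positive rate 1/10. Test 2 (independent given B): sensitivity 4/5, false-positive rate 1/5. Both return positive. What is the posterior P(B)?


After test 1: P(+) = 4/5*1/12 + 1/10*11/12 = 19/120
P(B|+) = (1/15)/(19/120) = 8/19
After test 2 (use post1 as new prior): P(+) = 4/5*8/19 + 1/5*11/19 = 43/95
P(B|+,+) = (32/95)/(43/95) = 32/43

32/43


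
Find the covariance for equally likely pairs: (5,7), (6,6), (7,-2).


E[X]=6, E[Y]=11/3, E[XY]=19
Cov(X,Y) = E[XY] - E[X]E[Y] = 19 - 6*11/3 = -3

-3


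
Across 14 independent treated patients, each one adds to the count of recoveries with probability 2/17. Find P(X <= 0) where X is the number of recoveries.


P(X<=0) = P(X=0)
= 29192926025390625/168377826559400929
= 29192926025390625/168377826559400929

29192926025390625/168377826559400929


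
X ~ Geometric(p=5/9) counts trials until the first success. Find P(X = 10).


P(X=10) = (1-p)^9 * p = (4/9)^9 * 5/9
= 262144/387420489 * 5/9 = 1310720/3486784401

1310720/3486784401


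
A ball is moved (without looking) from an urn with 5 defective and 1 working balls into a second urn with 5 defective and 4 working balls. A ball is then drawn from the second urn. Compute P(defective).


P(transfer defective) = 5/6; P(transfer working) = 1/6
If defective transferred: Urn II has 6 defective of 10, so P(defective|defective moved) = 3/5
If working transferred: Urn II has 5 defective of 10, so P(defective|working moved) = 1/2
By total probability: P(defective) = 5/6*3/5 + 1/6*1/2 = 7/12

7/12


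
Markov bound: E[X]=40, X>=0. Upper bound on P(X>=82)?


Markov: P(X >= a) <= E[X]/a
P(X >= 82) <= 40/82 = 20/41

20/41


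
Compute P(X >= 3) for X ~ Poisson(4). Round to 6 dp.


P(X>=3) = 1 - P(X<=2) = 1 - (e^(-4)*4^0/0! + e^(-4)*4^1/1! + e^(-4)*4^2/2!)
≈ 1 - (0.0183156389 + 0.0732625556 + 0.1465251111)
= 1 - 0.2381033056 = 0.7618966944
≈ 0.761897

0.761897


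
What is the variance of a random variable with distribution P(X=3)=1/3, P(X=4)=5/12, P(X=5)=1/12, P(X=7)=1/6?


E[X] = 17/4, E[X^2] = 239/12
Var(X) = E[X^2] - (E[X])^2 = 239/12 - (17/4)^2 = 89/48

89/48


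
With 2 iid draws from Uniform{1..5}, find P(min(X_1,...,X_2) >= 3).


P(min >= 3) = P(all X_i >= 3) = (P(X_1 >= 3))^2
= (3/5)^2 = 9/25

9/25


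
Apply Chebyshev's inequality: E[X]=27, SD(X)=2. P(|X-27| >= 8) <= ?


k = 8/2 = 4
Chebyshev: P(|X-mu| >= k*sigma) <= 1/k^2 = 1/4^2 = 1/16

1/16


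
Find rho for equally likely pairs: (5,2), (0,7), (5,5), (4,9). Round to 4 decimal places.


Cov(X,Y) = -2.3750, Var(X) = 4.2500, Var(Y) = 6.6875
rho = Cov/(sqrt(VarX)*sqrt(VarY)) = -0.4455

-0.4455


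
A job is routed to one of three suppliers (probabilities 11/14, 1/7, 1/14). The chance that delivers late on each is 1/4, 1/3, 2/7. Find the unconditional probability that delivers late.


P(A) = P(A|B1)P(B1) + P(A|B2)P(B2) + P(A|B3)P(B3)
= 1/4*11/14 + 1/3*1/7 + 2/7*1/14
= 11/56 + 1/21 + 1/49 = 311/1176

311/1176


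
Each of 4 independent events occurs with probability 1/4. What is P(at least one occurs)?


P(at least one) = 1 - P(none)
P(none) = (1 - 1/4)^4 = (3/4)^4 = 81/256
P(at least one) = 1 - 81/256 = 175/256

175/256


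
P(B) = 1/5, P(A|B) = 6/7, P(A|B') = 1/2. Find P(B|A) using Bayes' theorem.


P(A) = P(A|B)P(B) + P(A|B')P(B') = 6/7*1/5 + 1/2*4/5 = 4/7
P(B|A) = P(A|B)P(B)/P(A) = (6/35)/(4/7) = 3/10

3/10


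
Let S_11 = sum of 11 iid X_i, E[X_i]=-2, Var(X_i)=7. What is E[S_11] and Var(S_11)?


E[S_n] = n*mu = 11*-2 = -22
Var(S_n) = n*sigma^2 = 11*7 = 77

E[S_11]=-22, Var(S_11)=77


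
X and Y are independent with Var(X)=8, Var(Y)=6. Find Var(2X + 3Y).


Independence => Cov(X,Y)=0
Var(2X + 3Y) = 2^2*Var(X) + 3^2*Var(Y)
= 4*8 + 9*6 = 86

86


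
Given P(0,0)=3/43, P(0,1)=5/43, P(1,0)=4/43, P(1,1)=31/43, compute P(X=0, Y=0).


Read from table: P(X=0, Y=0) = 3/43

3/43


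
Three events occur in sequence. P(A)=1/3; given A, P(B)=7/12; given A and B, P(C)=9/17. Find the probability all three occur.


P(A∩B∩C) = P(A) * P(B|A) * P(C|A∩B)
= 1/3 * 7/12 * 9/17
= 7/36 * 9/17 = 7/68

7/68


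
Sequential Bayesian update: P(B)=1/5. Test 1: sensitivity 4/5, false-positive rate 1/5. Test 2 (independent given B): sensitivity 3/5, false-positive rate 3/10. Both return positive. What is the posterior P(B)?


After test 1: P(+) = 4/5*1/5 + 1/5*4/5 = 8/25
P(B|+) = (4/25)/(8/25) = 1/2
After test 2 (use post1 as new prior): P(+) = 3/5*1/2 + 3/10*1/2 = 9/20
P(B|+,+) = (3/10)/(9/20) = 2/3

2/3


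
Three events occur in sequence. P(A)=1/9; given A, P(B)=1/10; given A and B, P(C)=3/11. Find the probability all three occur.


P(A∩B∩C) = P(A) * P(B|A) * P(C|A∩B)
= 1/9 * 1/10 * 3/11
= 1/90 * 3/11 = 1/330

1/330


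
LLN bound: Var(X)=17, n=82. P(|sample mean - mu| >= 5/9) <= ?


Var(Xbar) = Var(X)/n = 17/82
Chebyshev: P(|Xbar-mu| >= 5/9) <= Var(Xbar)/(5/9)^2 = (17/82)/(25/81) = 1377/2050

1377/2050


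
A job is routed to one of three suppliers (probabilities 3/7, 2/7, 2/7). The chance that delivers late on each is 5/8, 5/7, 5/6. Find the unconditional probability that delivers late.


P(A) = P(A|B1)P(B1) + P(A|B2)P(B2) + P(A|B3)P(B3)
= 5/8*3/7 + 5/7*2/7 + 5/6*2/7
= 15/56 + 10/49 + 5/21 = 835/1176

835/1176


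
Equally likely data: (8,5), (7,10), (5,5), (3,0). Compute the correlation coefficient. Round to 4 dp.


Cov(X,Y) = 5.0000, Var(X) = 3.6875, Var(Y) = 12.5000
rho = Cov/(sqrt(VarX)*sqrt(VarY)) = 0.7365

0.7365


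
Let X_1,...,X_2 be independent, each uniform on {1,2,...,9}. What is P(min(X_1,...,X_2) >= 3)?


P(min >= 3) = P(all X_i >= 3) = (P(X_1 >= 3))^2
= (7/9)^2 = 49/81

49/81


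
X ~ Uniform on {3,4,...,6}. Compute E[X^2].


E[X^2] = (1/4) * sum(x^2 for x=3..6)
= 86/4 = 43/2

43/2


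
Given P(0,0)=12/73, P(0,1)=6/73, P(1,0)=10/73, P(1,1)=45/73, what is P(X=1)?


P(X=1) = P(1,0)+P(1,1) = 10/73 + 45/73 = 55/73

55/73


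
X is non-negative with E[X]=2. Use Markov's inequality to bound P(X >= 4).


Markov: P(X >= a) <= E[X]/a
P(X >= 4) <= 2/4 = 1/2

1/2


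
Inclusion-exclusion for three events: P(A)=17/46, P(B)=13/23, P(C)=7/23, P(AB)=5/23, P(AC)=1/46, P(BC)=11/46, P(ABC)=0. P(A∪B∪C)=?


P(A∪B∪C) = P(A)+P(B)+P(C) - P(AB)-P(AC)-P(BC) + P(ABC)
= 17/46+13/23+7/23 - 5/23-1/46-11/46 + 0
= 35/46

35/46


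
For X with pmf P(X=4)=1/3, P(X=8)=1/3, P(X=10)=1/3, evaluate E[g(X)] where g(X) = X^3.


E[X^3] = sum(g(x)*P(x))
= 64*1/3 + 512*1/3 + 1000*1/3
= 1576/3

1576/3


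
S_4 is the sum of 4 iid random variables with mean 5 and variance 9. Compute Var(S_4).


By independence, Var(S_n) = n*Var(X_1) = 4*9 = 36

36


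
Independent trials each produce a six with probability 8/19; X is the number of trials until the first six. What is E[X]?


For geometric (trials until first success), E[X] = 1/p = 1/(8/19) = 19/8

19/8


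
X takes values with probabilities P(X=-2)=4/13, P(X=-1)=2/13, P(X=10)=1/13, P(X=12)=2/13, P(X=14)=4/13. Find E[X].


E[X] = sum(x * P(x))
= -2*4/13 - 1*2/13 + 10*1/13 + 12*2/13 + 14*4/13
= 80/13

80/13


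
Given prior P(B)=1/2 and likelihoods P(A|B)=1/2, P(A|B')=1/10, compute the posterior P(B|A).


P(A) = P(A|B)P(B) + P(A|B')P(B') = 1/2*1/2 + 1/10*1/2 = 3/10
P(B|A) = P(A|B)P(B)/P(A) = (1/4)/(3/10) = 5/6

5/6


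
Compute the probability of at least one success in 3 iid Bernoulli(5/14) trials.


P(at least one) = 1 - P(none)
P(none) = (1 - 5/14)^3 = (9/14)^3 = 729/2744
P(at least one) = 1 - 729/2744 = 2015/2744

2015/2744


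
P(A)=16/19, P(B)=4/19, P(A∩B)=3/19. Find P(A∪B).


P(A∪B) = P(A) + P(B) - P(A∩B)
= 16/19 + 4/19 - 3/19 = 17/19

17/19


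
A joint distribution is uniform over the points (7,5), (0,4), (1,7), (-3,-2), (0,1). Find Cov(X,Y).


E[X]=1, E[Y]=3, E[XY]=48/5
Cov(X,Y) = E[XY] - E[X]E[Y] = 48/5 - 1*3 = 33/5

33/5


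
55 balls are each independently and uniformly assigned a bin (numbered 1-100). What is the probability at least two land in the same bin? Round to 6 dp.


P(all different) = prod((100-i)/100 for i=0..54) = 0.000000
P(at least one match) = 1 - 0.000000 = 1.000000

1.000000


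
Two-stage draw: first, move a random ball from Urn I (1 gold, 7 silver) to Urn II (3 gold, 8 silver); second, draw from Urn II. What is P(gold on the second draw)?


P(transfer gold) = 1/8; P(transfer silver) = 7/8
If gold transferred: Urn II has 4 gold of 12, so P(gold|gold moved) = 1/3
If silver transferred: Urn II has 3 gold of 12, so P(gold|silver moved) = 1/4
By total probability: P(gold) = 1/8*1/3 + 7/8*1/4 = 25/96

25/96


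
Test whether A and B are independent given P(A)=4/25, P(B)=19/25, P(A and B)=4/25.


P(A)*P(B) = 4/25*19/25 = 76/625
P(A∩B) = 4/25 != 76/625, so not independent

No, A and B are not independent


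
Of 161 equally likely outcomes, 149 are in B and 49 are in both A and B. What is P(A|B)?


P(A|B) = P(A∩B)/P(B) = (49/161)/(149/161) = 49/149

49/149


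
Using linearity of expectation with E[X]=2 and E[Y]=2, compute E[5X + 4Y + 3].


E[5X + 4Y + 3] = 5*E[X] + 4*E[Y] + 3
= (5)*(2) + (4)*(2) + (3)
= 10 + 8 + 3 = 21

21


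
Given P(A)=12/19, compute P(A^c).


P(A') = 1 - P(A) = 1 - 12/19 = 7/19

7/19


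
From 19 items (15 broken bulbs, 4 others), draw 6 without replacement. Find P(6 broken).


P(X=6) = C(15,6)*C(4,0) / C(19,6)
= 5005*1 / 27132
= 5005/27132 = 715/3876

715/3876


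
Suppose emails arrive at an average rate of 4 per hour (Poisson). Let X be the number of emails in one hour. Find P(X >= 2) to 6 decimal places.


P(X>=2) = 1 - P(X<=1) = 1 - (e^(-4)*4^0/0! + e^(-4)*4^1/1!)
≈ 1 - (0.0183156389 + 0.0732625556)
= 1 - 0.0915781945 = 0.9084218055
≈ 0.908422

0.908422


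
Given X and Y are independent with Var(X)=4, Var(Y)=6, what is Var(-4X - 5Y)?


Independence => Cov(X,Y)=0
Var(-4X - 5Y) = (-4)^2*Var(X) + (-5)^2*Var(Y)
= 16*4 + 25*6 = 214

214


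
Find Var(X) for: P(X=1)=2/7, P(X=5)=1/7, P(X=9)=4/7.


E[X] = 43/7, E[X^2] = 351/7
Var(X) = E[X^2] - (E[X])^2 = 351/7 - (43/7)^2 = 608/49

608/49


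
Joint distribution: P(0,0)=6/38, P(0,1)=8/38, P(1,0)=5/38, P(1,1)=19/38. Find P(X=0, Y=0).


Read from table: P(X=0, Y=0) = 6/38 = 3/19

3/19


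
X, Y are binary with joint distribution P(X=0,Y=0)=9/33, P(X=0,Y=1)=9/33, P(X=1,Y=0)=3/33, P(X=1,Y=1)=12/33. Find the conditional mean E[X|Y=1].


P(Y=1) = 21/33
E[X|Y=1] = (0*9 + 1*12)/21 = 12/21 = 4/7

4/7


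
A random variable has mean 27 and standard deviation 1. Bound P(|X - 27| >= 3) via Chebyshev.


k = 3/1 = 3
Chebyshev: P(|X-mu| >= k*sigma) <= 1/k^2 = 1/3^2 = 1/9

1/9


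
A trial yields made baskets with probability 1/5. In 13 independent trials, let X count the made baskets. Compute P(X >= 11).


P(X>=11) = P(X=11) + P(X=12) + P(X=13)
= 1248/1220703125 + 52/1220703125 + 1/1220703125
= 1301/1220703125

1301/1220703125


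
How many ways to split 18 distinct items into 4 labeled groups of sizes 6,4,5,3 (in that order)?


18! = 6402373705728000
Denominator: 6!=720 * 4!=24 * 5!=120 * 3!=6
Coefficient = 6402373705728000 / 12441600 = 514594080

514594080


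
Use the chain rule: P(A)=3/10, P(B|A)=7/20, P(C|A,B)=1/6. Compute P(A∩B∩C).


P(A∩B∩C) = P(A) * P(B|A) * P(C|A∩B)
= 3/10 * 7/20 * 1/6
= 21/200 * 1/6 = 7/400

7/400


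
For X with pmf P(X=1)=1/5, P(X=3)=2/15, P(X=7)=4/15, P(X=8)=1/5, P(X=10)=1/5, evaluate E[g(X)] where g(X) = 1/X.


E[1/X] = sum(g(x)*P(x))
= 1*1/5 + 1/3*2/15 + 1/7*4/15 + 1/8*1/5 + 1/10*1/5
= 4127/12600

4127/12600


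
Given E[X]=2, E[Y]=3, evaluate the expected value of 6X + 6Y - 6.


E[6X + 6Y - 6] = 6*E[X] + 6*E[Y] - 6
= (6)*(2) + (6)*(3) + (-6)
= 12 + 18 - 6 = 24

24


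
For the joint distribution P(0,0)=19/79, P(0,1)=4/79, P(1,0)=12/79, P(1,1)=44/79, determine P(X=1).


P(X=1) = P(1,0)+P(1,1) = 12/79 + 44/79 = 56/79

56/79


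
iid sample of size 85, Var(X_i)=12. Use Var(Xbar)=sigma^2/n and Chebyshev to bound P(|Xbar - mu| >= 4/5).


Var(Xbar) = Var(X)/n = 12/85
Chebyshev: P(|Xbar-mu| >= 4/5) <= Var(Xbar)/(4/5)^2 = (12/85)/(16/25) = 15/68

15/68


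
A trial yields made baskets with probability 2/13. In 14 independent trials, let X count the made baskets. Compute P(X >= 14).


P(X>=14) = P(X=14)
= 16384/3937376385699289
= 16384/3937376385699289

16384/3937376385699289


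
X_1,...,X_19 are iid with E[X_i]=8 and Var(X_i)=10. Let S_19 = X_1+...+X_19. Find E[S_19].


E[S_n] = n*E[X_1] = 19*8 = 152

152


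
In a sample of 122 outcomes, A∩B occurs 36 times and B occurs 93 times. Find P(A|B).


P(A|B) = P(A∩B)/P(B) = (36/122)/(93/122) = 36/93 = 12/31

12/31


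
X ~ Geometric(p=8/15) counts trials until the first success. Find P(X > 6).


P(X > 6) = P(first 6 trials all fail) = (1-p)^6 = (7/15)^6 = 117649/11390625

117649/11390625


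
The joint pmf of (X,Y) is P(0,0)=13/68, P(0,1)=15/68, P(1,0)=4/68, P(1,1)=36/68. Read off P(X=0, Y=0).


Read from table: P(X=0, Y=0) = 13/68

13/68


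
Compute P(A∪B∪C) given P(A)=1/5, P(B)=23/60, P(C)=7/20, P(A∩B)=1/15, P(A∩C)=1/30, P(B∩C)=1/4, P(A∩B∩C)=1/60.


P(A∪B∪C) = P(A)+P(B)+P(C) - P(AB)-P(AC)-P(BC) + P(ABC)
= 1/5+23/60+7/20 - 1/15-1/30-1/4 + 1/60
= 3/5

3/5


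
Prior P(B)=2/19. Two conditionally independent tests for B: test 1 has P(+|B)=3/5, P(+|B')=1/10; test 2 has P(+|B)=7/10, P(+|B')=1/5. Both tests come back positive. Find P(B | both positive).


After test 1: P(+) = 3/5*2/19 + 1/10*17/19 = 29/190
P(B|+) = (6/95)/(29/190) = 12/29
After test 2 (use post1 as new prior): P(+) = 7/10*12/29 + 1/5*17/29 = 59/145
P(B|+,+) = (42/145)/(59/145) = 42/59

42/59


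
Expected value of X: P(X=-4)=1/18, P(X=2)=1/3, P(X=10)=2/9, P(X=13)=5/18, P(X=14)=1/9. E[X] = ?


E[X] = sum(x * P(x))
= -4*1/18 + 2*1/3 + 10*2/9 + 13*5/18 + 14*1/9
= 47/6

47/6


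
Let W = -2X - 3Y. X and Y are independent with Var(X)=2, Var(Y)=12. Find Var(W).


Independence => Cov(X,Y)=0
Var(-2X - 3Y) = (-2)^2*Var(X) + (-3)^2*Var(Y)
= 4*2 + 9*12 = 116

116


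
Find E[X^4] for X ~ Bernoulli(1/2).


For Bernoulli: X in {0,1}
E[X^4] = 0^4*(1-1/2) + 1^4*1/2 = 1/2

1/2


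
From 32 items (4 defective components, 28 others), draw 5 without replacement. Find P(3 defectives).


P(X=3) = C(4,3)*C(28,2) / C(32,5)
= 4*378 / 201376
= 1512/201376 = 27/3596

27/3596


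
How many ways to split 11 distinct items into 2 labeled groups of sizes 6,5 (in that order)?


11! = 39916800
Denominator: 6!=720 * 5!=120
Coefficient = 39916800 / 86400 = 462

462


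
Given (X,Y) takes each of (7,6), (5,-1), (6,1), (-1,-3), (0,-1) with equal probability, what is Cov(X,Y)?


E[X]=17/5, E[Y]=2/5, E[XY]=46/5
Cov(X,Y) = E[XY] - E[X]E[Y] = 46/5 - 17/5*2/5 = 196/25

196/25


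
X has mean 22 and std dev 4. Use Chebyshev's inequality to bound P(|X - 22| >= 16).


k = 16/4 = 4
Chebyshev: P(|X-mu| >= k*sigma) <= 1/k^2 = 1/4^2 = 1/16

1/16


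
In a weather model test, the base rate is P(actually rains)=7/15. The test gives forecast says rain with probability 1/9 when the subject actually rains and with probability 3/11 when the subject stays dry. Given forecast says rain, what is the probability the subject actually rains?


P(A) = P(A|B)P(B) + P(A|B')P(B') = 1/9*7/15 + 3/11*8/15 = 293/1485
P(B|A) = P(A|B)P(B)/P(A) = (7/135)/(293/1485) = 77/293

77/293


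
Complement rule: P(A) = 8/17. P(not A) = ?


P(A') = 1 - P(A) = 1 - 8/17 = 9/17

9/17


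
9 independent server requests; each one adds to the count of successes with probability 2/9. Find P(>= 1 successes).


P(at least one) = 1 - P(none)
P(none) = (1 - 2/9)^9 = (7/9)^9 = 40353607/387420489
P(at least one) = 1 - 40353607/387420489 = 347066882/387420489

347066882/387420489


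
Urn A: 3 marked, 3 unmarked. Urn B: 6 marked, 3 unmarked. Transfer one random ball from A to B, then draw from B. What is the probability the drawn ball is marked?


P(transfer marked) = 3/6 = 1/2; P(transfer unmarked) = 1/2
If marked transferred: Urn II has 7 marked of 10, so P(marked|marked moved) = 7/10
If unmarked transferred: Urn II has 6 marked of 10, so P(marked|unmarked moved) = 3/5
By total probability: P(marked) = 1/2*7/10 + 1/2*3/5 = 13/20

13/20


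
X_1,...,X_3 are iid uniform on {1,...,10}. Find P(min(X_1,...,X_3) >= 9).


P(min >= 9) = P(all X_i >= 9) = (P(X_1 >= 9))^3
= (2/10)^3 = (1/5)^3 = 1/125

1/125


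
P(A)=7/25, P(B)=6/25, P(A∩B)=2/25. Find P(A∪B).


P(A∪B) = P(A) + P(B) - P(A∩B)
= 7/25 + 6/25 - 2/25 = 11/25

11/25


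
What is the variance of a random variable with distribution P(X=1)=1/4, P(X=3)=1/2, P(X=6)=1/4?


E[X] = 13/4, E[X^2] = 55/4
Var(X) = E[X^2] - (E[X])^2 = 55/4 - (13/4)^2 = 51/16

51/16


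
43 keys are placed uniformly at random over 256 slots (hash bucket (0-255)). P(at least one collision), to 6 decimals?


P(all different) = prod((256-i)/256 for i=0..42) = 0.023741
P(at least one match) = 1 - 0.023741 = 0.976259

0.976259


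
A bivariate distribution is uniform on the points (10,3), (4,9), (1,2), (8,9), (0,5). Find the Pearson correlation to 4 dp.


Cov(X,Y) = 2.2400, Var(X) = 15.0400, Var(Y) = 8.6400
rho = Cov/(sqrt(VarX)*sqrt(VarY)) = 0.1965

0.1965


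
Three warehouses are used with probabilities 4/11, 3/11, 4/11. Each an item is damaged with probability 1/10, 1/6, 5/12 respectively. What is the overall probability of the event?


P(A) = P(A|B1)P(B1) + P(A|B2)P(B2) + P(A|B3)P(B3)
= 1/10*4/11 + 1/6*3/11 + 5/12*4/11
= 2/55 + 1/22 + 5/33 = 7/30

7/30


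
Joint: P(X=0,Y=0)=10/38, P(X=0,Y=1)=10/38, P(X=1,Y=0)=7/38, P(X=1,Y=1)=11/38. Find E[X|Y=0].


P(Y=0) = 17/38
E[X|Y=0] = (0*10 + 1*7)/17 = 7/17

7/17


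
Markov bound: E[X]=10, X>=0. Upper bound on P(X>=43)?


Markov: P(X >= a) <= E[X]/a
P(X >= 43) <= 10/43

10/43


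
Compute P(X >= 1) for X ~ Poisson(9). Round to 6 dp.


P(X>=1) = 1 - P(X<=0) = 1 - (e^(-9)*9^0/0!)
≈ 1 - 0.0001234098 = 0.9998765902
≈ 0.999877

0.999877


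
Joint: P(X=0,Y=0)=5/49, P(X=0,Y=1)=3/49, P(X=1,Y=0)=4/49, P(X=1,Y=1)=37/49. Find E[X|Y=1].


P(Y=1) = 40/49
E[X|Y=1] = (0*3 + 1*37)/40 = 37/40

37/40


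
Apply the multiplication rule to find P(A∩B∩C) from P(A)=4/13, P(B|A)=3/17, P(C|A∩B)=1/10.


P(A∩B∩C) = P(A) * P(B|A) * P(C|A∩B)
= 4/13 * 3/17 * 1/10
= 12/221 * 1/10 = 6/1105

6/1105


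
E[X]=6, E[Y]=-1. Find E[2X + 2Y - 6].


E[2X + 2Y - 6] = 2*E[X] + 2*E[Y] - 6
= (2)*(6) + (2)*(-1) + (-6)
= 12 - 2 - 6 = 4

4


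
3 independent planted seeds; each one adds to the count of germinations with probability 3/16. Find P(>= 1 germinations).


P(at least one) = 1 - P(none)
P(none) = (1 - 3/16)^3 = (13/16)^3 = 2197/4096
P(at least one) = 1 - 2197/4096 = 1899/4096

1899/4096


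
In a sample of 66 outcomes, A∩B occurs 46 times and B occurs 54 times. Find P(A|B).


P(A|B) = P(A∩B)/P(B) = (46/66)/(54/66) = 46/54 = 23/27

23/27


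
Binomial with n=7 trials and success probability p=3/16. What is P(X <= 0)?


P(X<=0) = P(X=0)
= 62748517/268435456
= 62748517/268435456

62748517/268435456


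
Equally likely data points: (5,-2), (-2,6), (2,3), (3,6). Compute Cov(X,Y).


E[X]=2, E[Y]=13/4, E[XY]=1/2
Cov(X,Y) = E[XY] - E[X]E[Y] = 1/2 - 2*13/4 = -6

-6


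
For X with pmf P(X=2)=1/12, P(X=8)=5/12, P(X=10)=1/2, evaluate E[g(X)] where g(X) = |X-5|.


E[|X-5|] = sum(g(x)*P(x))
= 3*1/12 + 3*5/12 + 5*1/2
= 4

4


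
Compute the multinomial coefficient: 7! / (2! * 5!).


7! = 5040
Denominator: 2!=2 * 5!=120
Coefficient = 5040 / 240 = 21

21


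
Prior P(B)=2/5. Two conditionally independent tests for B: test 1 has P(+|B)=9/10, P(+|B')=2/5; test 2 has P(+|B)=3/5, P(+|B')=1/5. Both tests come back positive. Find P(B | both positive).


After test 1: P(+) = 9/10*2/5 + 2/5*3/5 = 3/5
P(B|+) = (9/25)/(3/5) = 3/5
After test 2 (use post1 as new prior): P(+) = 3/5*3/5 + 1/5*2/5 = 11/25
P(B|+,+) = (9/25)/(11/25) = 9/11

9/11


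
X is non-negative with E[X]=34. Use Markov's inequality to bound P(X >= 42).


Markov: P(X >= a) <= E[X]/a
P(X >= 42) <= 34/42 = 17/21

17/21


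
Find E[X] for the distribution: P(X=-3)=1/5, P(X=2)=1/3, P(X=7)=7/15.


E[X] = sum(x * P(x))
= -3*1/5 + 2*1/3 + 7*7/15
= 10/3

10/3


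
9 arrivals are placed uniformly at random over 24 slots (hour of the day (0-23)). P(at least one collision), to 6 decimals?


P(all different) = prod((24-i)/24 for i=0..8) = 0.179599
P(at least one match) = 1 - 0.179599 = 0.820401

0.820401


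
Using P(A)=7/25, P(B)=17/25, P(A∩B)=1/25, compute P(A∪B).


P(A∪B) = P(A) + P(B) - P(A∩B)
= 7/25 + 17/25 - 1/25 = 23/25

23/25


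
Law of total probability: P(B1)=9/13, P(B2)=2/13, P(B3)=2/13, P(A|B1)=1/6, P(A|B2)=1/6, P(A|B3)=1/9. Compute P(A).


P(A) = P(A|B1)P(B1) + P(A|B2)P(B2) + P(A|B3)P(B3)
= 1/6*9/13 + 1/6*2/13 + 1/9*2/13
= 3/26 + 1/39 + 2/117 = 37/234

37/234


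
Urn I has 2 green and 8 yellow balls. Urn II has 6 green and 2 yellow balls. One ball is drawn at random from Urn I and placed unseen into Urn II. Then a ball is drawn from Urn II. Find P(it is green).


P(transfer green) = 2/10 = 1/5; P(transfer yellow) = 4/5
If green transferred: Urn II has 7 green of 9, so P(green|green moved) = 7/9
If yellow transferred: Urn II has 6 green of 9, so P(green|yellow moved) = 2/3
By total probability: P(green) = 1/5*7/9 + 4/5*2/3 = 31/45

31/45


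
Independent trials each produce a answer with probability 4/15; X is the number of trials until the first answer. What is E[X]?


For geometric (trials until first success), E[X] = 1/p = 1/(4/15) = 15/4

15/4


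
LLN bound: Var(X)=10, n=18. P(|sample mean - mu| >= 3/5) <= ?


Var(Xbar) = Var(X)/n = 10/18
Chebyshev: P(|Xbar-mu| >= 3/5) <= Var(Xbar)/(3/5)^2 = (5/9)/(9/25) = 125/81
Bound exceeds 1, so trivial bound: 1

1


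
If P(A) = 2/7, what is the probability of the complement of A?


P(A') = 1 - P(A) = 1 - 2/7 = 5/7

5/7


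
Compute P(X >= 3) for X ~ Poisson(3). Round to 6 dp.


P(X>=3) = 1 - P(X<=2) = 1 - (e^(-3)*3^0/0! + e^(-3)*3^1/1! + e^(-3)*3^2/2!)
≈ 1 - (0.0497870684 + 0.1493612051 + 0.2240418077)
= 1 - 0.4231900812 = 0.5768099188
≈ 0.576810

0.576810


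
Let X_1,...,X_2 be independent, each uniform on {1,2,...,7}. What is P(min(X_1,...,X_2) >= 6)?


P(min >= 6) = P(all X_i >= 6) = (P(X_1 >= 6))^2
= (2/7)^2 = 4/49

4/49


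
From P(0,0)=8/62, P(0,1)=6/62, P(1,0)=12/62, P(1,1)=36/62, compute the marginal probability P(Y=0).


P(Y=0) = P(0,0)+P(1,0) = 8/62 + 12/62 = 20/62 = 10/31

10/31


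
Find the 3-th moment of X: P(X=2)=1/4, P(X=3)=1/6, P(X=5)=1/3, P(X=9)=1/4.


E[X^3] = sum(x^3 * P(x))
= 8*1/4 + 27*1/6 + 125*1/3 + 729*1/4
= 2765/12

2765/12


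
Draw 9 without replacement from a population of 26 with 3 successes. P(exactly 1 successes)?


P(X=1) = C(3,1)*C(23,8) / C(26,9)
= 3*490314 / 3124550
= 1470942/3124550 = 153/325

153/325


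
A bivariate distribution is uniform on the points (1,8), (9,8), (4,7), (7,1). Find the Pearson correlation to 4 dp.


Cov(X,Y) = -2.7500, Var(X) = 9.1875, Var(Y) = 8.5000
rho = Cov/(sqrt(VarX)*sqrt(VarY)) = -0.3112

-0.3112


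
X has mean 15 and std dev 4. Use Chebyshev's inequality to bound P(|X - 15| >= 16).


k = 16/4 = 4
Chebyshev: P(|X-mu| >= k*sigma) <= 1/k^2 = 1/4^2 = 1/16

1/16


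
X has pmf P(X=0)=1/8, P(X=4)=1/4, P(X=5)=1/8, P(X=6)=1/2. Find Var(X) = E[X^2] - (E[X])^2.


E[X] = 37/8, E[X^2] = 201/8
Var(X) = E[X^2] - (E[X])^2 = 201/8 - (37/8)^2 = 239/64

239/64


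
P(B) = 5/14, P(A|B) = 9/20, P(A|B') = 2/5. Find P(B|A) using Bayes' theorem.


P(A) = P(A|B)P(B) + P(A|B')P(B') = 9/20*5/14 + 2/5*9/14 = 117/280
P(B|A) = P(A|B)P(B)/P(A) = (9/56)/(117/280) = 5/13

5/13


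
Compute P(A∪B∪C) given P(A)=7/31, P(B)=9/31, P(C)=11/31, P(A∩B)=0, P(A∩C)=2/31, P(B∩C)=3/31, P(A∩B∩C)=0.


P(A∪B∪C) = P(A)+P(B)+P(C) - P(AB)-P(AC)-P(BC) + P(ABC)
= 7/31+9/31+11/31 - 0-2/31-3/31 + 0
= 22/31

22/31


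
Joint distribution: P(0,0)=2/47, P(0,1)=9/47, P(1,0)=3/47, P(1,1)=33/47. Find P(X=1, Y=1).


Read from table: P(X=1, Y=1) = 33/47

33/47


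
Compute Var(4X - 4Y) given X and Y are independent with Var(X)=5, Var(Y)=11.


Independence => Cov(X,Y)=0
Var(4X - 4Y) = 4^2*Var(X) + (-4)^2*Var(Y)
= 16*5 + 16*11 = 256

256
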